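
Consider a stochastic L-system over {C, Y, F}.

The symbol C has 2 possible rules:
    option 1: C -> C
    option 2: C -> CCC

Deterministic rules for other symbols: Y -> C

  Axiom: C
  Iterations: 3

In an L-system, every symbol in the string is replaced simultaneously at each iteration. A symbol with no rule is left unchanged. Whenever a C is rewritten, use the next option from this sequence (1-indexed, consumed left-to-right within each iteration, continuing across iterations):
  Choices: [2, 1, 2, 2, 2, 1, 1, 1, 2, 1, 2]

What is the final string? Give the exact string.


Step 0: C
Step 1: CCC  (used choices [2])
Step 2: CCCCCCC  (used choices [1, 2, 2])
Step 3: CCCCCCCCCCCCC  (used choices [2, 1, 1, 1, 2, 1, 2])

Answer: CCCCCCCCCCCCC


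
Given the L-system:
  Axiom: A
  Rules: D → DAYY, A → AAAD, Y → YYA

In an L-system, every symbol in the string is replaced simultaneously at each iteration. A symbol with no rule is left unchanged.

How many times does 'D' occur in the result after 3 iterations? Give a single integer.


Answer: 14

Derivation:
Step 0: A  (0 'D')
Step 1: AAAD  (1 'D')
Step 2: AAADAAADAAADDAYY  (4 'D')
Step 3: AAADAAADAAADDAYYAAADAAADAAADDAYYAAADAAADAAADDAYYDAYYAAADYYAYYA  (14 'D')


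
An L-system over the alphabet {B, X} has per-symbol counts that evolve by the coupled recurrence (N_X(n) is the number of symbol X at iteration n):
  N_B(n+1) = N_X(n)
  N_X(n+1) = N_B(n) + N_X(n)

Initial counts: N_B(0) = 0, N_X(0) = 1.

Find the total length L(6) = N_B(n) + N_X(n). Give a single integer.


Step 0: N_B=0, N_X=1, L=1
Step 1: N_B=1, N_X=1, L=2
Step 2: N_B=1, N_X=2, L=3
Step 3: N_B=2, N_X=3, L=5
Step 4: N_B=3, N_X=5, L=8
Step 5: N_B=5, N_X=8, L=13
Step 6: N_B=8, N_X=13, L=21

Answer: 21


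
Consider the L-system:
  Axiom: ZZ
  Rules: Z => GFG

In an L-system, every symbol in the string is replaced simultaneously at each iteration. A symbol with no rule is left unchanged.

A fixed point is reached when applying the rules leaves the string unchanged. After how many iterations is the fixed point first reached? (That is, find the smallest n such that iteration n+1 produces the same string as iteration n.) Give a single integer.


Step 0: ZZ
Step 1: GFGGFG
Step 2: GFGGFG  (unchanged — fixed point at step 1)

Answer: 1


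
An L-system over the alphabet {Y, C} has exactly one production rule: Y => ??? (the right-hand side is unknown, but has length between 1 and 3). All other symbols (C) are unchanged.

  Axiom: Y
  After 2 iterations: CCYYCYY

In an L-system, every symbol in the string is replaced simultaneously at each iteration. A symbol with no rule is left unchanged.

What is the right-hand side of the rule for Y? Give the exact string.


Answer: CYY

Derivation:
Trying Y => CYY:
  Step 0: Y
  Step 1: CYY
  Step 2: CCYYCYY
Matches the given result.


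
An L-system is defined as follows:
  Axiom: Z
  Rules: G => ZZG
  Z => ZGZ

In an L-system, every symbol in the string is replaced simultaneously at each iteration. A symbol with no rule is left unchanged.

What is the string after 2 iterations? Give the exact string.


Answer: ZGZZZGZGZ

Derivation:
Step 0: Z
Step 1: ZGZ
Step 2: ZGZZZGZGZ


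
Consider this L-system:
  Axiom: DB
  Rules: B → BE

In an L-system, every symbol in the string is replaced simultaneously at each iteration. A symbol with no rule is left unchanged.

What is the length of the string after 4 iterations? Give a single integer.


Step 0: length = 2
Step 1: length = 3
Step 2: length = 4
Step 3: length = 5
Step 4: length = 6

Answer: 6


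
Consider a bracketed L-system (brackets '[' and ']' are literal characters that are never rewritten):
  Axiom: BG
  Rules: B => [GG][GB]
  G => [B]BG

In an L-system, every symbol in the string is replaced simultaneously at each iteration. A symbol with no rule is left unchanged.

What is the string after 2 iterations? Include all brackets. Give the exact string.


Step 0: BG
Step 1: [GG][GB][B]BG
Step 2: [[B]BG[B]BG][[B]BG[GG][GB]][[GG][GB]][GG][GB][B]BG

Answer: [[B]BG[B]BG][[B]BG[GG][GB]][[GG][GB]][GG][GB][B]BG


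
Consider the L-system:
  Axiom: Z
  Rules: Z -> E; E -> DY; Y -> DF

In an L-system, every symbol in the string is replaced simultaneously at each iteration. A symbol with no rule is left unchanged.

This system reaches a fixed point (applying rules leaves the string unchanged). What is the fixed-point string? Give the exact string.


Step 0: Z
Step 1: E
Step 2: DY
Step 3: DDF
Step 4: DDF  (unchanged — fixed point at step 3)

Answer: DDF


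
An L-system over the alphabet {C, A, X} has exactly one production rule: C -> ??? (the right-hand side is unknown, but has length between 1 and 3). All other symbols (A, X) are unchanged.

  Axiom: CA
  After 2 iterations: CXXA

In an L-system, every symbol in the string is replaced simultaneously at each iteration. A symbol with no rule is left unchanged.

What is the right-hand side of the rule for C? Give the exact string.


Trying C -> CX:
  Step 0: CA
  Step 1: CXA
  Step 2: CXXA
Matches the given result.

Answer: CX


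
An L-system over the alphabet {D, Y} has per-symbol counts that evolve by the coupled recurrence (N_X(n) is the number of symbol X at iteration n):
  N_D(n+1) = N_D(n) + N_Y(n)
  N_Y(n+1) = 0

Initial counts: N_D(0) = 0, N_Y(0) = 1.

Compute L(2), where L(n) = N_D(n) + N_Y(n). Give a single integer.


Answer: 1

Derivation:
Step 0: N_D=0, N_Y=1, L=1
Step 1: N_D=1, N_Y=0, L=1
Step 2: N_D=1, N_Y=0, L=1


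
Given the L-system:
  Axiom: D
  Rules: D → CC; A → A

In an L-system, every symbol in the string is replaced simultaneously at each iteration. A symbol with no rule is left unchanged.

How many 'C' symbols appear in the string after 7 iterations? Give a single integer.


Step 0: D  (0 'C')
Step 1: CC  (2 'C')
Step 2: CC  (2 'C')
Step 3: CC  (2 'C')
Step 4: CC  (2 'C')
Step 5: CC  (2 'C')
Step 6: CC  (2 'C')
Step 7: CC  (2 'C')

Answer: 2


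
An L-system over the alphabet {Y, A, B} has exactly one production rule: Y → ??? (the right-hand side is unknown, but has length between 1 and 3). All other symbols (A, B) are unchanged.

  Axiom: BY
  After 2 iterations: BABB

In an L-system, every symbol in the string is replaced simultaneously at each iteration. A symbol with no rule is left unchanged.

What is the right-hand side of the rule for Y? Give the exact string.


Answer: ABB

Derivation:
Trying Y → ABB:
  Step 0: BY
  Step 1: BABB
  Step 2: BABB
Matches the given result.


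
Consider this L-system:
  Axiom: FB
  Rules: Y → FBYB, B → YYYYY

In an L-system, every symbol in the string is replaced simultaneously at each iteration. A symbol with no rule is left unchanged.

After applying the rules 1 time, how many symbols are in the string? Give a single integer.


Answer: 6

Derivation:
Step 0: length = 2
Step 1: length = 6


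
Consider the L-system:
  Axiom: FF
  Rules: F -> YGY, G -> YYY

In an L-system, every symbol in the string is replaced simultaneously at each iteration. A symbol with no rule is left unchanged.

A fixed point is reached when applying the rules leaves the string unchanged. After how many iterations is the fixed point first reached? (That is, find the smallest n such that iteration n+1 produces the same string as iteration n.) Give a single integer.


Answer: 2

Derivation:
Step 0: FF
Step 1: YGYYGY
Step 2: YYYYYYYYYY
Step 3: YYYYYYYYYY  (unchanged — fixed point at step 2)


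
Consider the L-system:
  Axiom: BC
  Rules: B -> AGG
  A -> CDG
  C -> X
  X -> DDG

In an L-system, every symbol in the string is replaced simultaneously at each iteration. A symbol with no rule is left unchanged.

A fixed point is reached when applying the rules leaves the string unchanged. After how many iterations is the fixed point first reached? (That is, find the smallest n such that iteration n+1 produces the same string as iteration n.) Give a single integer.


Answer: 4

Derivation:
Step 0: BC
Step 1: AGGX
Step 2: CDGGGDDG
Step 3: XDGGGDDG
Step 4: DDGDGGGDDG
Step 5: DDGDGGGDDG  (unchanged — fixed point at step 4)


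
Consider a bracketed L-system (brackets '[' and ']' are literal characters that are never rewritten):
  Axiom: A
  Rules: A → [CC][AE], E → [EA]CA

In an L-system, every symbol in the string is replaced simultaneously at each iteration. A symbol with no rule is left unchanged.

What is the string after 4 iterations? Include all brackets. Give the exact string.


Answer: [CC][[CC][[CC][[CC][AE][EA]CA][[EA]CA[CC][AE]]C[CC][AE]][[[EA]CA[CC][AE]]C[CC][AE][CC][[CC][AE][EA]CA]]C[CC][[CC][AE][EA]CA]]

Derivation:
Step 0: A
Step 1: [CC][AE]
Step 2: [CC][[CC][AE][EA]CA]
Step 3: [CC][[CC][[CC][AE][EA]CA][[EA]CA[CC][AE]]C[CC][AE]]
Step 4: [CC][[CC][[CC][[CC][AE][EA]CA][[EA]CA[CC][AE]]C[CC][AE]][[[EA]CA[CC][AE]]C[CC][AE][CC][[CC][AE][EA]CA]]C[CC][[CC][AE][EA]CA]]


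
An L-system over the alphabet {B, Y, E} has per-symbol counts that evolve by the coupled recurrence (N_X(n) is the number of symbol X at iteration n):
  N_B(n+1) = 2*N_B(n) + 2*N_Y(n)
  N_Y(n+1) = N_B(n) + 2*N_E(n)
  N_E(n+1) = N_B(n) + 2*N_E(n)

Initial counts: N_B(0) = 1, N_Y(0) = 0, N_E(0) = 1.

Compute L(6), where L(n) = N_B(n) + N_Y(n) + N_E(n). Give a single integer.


Answer: 3496

Derivation:
Step 0: N_B=1, N_Y=0, N_E=1, L=2
Step 1: N_B=2, N_Y=3, N_E=3, L=8
Step 2: N_B=10, N_Y=8, N_E=8, L=26
Step 3: N_B=36, N_Y=26, N_E=26, L=88
Step 4: N_B=124, N_Y=88, N_E=88, L=300
Step 5: N_B=424, N_Y=300, N_E=300, L=1024
Step 6: N_B=1448, N_Y=1024, N_E=1024, L=3496


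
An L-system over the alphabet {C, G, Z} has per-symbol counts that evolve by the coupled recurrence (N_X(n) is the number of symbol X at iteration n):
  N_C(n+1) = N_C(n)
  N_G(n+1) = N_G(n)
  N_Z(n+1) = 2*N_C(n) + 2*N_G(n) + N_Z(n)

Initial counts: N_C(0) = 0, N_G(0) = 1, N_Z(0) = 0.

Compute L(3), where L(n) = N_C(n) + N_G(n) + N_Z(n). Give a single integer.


Answer: 7

Derivation:
Step 0: N_C=0, N_G=1, N_Z=0, L=1
Step 1: N_C=0, N_G=1, N_Z=2, L=3
Step 2: N_C=0, N_G=1, N_Z=4, L=5
Step 3: N_C=0, N_G=1, N_Z=6, L=7


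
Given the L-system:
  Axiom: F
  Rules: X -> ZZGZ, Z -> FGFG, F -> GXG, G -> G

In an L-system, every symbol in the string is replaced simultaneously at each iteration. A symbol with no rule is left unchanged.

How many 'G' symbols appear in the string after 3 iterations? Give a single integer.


Answer: 9

Derivation:
Step 0: F  (0 'G')
Step 1: GXG  (2 'G')
Step 2: GZZGZG  (3 'G')
Step 3: GFGFGFGFGGFGFGG  (9 'G')


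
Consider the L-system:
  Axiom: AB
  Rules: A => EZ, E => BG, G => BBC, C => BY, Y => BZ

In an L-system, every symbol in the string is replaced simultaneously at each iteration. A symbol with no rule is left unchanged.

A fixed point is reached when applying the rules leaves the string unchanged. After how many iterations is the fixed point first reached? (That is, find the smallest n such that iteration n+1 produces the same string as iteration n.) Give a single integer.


Step 0: AB
Step 1: EZB
Step 2: BGZB
Step 3: BBBCZB
Step 4: BBBBYZB
Step 5: BBBBBZZB
Step 6: BBBBBZZB  (unchanged — fixed point at step 5)

Answer: 5


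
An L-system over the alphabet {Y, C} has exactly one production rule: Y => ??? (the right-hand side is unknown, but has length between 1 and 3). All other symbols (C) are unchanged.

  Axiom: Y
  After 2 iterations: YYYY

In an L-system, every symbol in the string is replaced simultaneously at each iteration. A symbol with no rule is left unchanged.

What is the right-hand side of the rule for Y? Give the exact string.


Trying Y => YY:
  Step 0: Y
  Step 1: YY
  Step 2: YYYY
Matches the given result.

Answer: YY


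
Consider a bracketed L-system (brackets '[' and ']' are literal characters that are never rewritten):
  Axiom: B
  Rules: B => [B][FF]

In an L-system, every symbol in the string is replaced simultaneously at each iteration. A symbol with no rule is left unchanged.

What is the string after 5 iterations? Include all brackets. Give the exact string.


Answer: [[[[[B][FF]][FF]][FF]][FF]][FF]

Derivation:
Step 0: B
Step 1: [B][FF]
Step 2: [[B][FF]][FF]
Step 3: [[[B][FF]][FF]][FF]
Step 4: [[[[B][FF]][FF]][FF]][FF]
Step 5: [[[[[B][FF]][FF]][FF]][FF]][FF]


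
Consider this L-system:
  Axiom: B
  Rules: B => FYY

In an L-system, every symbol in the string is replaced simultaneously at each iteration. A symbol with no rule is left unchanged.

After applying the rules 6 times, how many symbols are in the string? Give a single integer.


Step 0: length = 1
Step 1: length = 3
Step 2: length = 3
Step 3: length = 3
Step 4: length = 3
Step 5: length = 3
Step 6: length = 3

Answer: 3


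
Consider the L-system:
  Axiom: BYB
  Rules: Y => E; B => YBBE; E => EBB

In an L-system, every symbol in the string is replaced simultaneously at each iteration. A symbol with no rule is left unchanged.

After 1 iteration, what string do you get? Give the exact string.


Answer: YBBEEYBBE

Derivation:
Step 0: BYB
Step 1: YBBEEYBBE


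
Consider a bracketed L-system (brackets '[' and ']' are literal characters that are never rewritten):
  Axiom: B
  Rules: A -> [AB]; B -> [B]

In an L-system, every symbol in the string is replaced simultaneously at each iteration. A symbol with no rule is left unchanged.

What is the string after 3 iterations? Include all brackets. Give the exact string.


Step 0: B
Step 1: [B]
Step 2: [[B]]
Step 3: [[[B]]]

Answer: [[[B]]]


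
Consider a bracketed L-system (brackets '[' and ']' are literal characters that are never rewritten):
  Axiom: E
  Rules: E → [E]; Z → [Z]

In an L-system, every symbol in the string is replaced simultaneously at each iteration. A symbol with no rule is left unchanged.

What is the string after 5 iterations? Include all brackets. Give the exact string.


Answer: [[[[[E]]]]]

Derivation:
Step 0: E
Step 1: [E]
Step 2: [[E]]
Step 3: [[[E]]]
Step 4: [[[[E]]]]
Step 5: [[[[[E]]]]]


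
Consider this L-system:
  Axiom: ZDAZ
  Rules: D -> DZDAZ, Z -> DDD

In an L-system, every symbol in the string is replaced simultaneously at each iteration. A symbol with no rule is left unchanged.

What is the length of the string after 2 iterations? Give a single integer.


Step 0: length = 4
Step 1: length = 12
Step 2: length = 48

Answer: 48


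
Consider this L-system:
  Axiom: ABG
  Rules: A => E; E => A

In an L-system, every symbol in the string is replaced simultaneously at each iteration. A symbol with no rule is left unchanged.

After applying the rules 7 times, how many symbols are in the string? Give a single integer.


Answer: 3

Derivation:
Step 0: length = 3
Step 1: length = 3
Step 2: length = 3
Step 3: length = 3
Step 4: length = 3
Step 5: length = 3
Step 6: length = 3
Step 7: length = 3


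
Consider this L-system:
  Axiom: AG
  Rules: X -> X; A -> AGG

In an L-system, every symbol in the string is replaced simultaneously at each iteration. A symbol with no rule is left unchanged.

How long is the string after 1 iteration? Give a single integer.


Step 0: length = 2
Step 1: length = 4

Answer: 4


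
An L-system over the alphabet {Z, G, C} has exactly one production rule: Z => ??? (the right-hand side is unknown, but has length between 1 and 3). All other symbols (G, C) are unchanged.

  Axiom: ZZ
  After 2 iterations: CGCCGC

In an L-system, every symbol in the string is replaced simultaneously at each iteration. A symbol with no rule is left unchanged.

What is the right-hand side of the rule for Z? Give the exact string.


Answer: CGC

Derivation:
Trying Z => CGC:
  Step 0: ZZ
  Step 1: CGCCGC
  Step 2: CGCCGC
Matches the given result.


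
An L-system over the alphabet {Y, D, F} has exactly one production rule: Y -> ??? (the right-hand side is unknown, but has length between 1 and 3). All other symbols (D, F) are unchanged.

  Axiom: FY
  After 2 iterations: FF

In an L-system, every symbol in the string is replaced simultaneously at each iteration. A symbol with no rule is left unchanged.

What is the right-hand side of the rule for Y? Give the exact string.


Trying Y -> F:
  Step 0: FY
  Step 1: FF
  Step 2: FF
Matches the given result.

Answer: F


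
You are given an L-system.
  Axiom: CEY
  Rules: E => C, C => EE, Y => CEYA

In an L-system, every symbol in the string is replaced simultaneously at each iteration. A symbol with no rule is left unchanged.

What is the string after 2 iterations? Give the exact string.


Step 0: CEY
Step 1: EECCEYA
Step 2: CCEEEECCEYAA

Answer: CCEEEECCEYAA


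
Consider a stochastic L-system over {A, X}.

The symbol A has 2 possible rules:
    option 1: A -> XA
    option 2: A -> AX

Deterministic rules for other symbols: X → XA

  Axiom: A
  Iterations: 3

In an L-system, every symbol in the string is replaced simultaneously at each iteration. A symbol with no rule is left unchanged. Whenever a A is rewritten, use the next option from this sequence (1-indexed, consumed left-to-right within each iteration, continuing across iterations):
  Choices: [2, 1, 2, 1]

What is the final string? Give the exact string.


Step 0: A
Step 1: AX  (used choices [2])
Step 2: XAXA  (used choices [1])
Step 3: XAAXXAXA  (used choices [2, 1])

Answer: XAAXXAXA


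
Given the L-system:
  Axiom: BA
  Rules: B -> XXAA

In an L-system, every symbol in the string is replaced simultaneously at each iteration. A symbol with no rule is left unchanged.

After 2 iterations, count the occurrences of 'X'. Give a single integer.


Step 0: BA  (0 'X')
Step 1: XXAAA  (2 'X')
Step 2: XXAAA  (2 'X')

Answer: 2


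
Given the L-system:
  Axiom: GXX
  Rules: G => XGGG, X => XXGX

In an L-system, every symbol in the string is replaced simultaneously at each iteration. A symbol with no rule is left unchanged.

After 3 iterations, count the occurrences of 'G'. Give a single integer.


Step 0: GXX  (1 'G')
Step 1: XGGGXXGXXXGX  (5 'G')
Step 2: XXGXXGGGXGGGXGGGXXGXXXGXXGGGXXGXXXGXXXGXXGGGXXGX  (22 'G')
Step 3: XXGXXXGXXGGGXXGXXXGXXGGGXGGGXGGGXXGXXGGGXGGGXGGGXXGXXGGGXGGGXGGGXXGXXXGXXGGGXXGXXXGXXXGXXGGGXXGXXXGXXGGGXGGGXGGGXXGXXXGXXGGGXXGXXXGXXXGXXGGGXXGXXXGXXXGXXGGGXXGXXXGXXGGGXGGGXGGGXXGXXXGXXGGGXXGX  (92 'G')

Answer: 92


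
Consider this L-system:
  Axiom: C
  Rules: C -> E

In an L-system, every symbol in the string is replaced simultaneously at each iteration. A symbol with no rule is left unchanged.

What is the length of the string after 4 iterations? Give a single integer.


Step 0: length = 1
Step 1: length = 1
Step 2: length = 1
Step 3: length = 1
Step 4: length = 1

Answer: 1


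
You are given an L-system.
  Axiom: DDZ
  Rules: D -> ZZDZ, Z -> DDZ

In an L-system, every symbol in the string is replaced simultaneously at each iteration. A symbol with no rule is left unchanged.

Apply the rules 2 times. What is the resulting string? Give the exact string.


Step 0: DDZ
Step 1: ZZDZZZDZDDZ
Step 2: DDZDDZZZDZDDZDDZDDZZZDZDDZZZDZZZDZDDZ

Answer: DDZDDZZZDZDDZDDZDDZZZDZDDZZZDZZZDZDDZ


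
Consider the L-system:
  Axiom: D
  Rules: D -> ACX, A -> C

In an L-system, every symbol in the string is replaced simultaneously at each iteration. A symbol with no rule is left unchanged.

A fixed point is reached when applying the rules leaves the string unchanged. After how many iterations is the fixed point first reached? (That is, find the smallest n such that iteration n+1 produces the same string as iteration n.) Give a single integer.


Step 0: D
Step 1: ACX
Step 2: CCX
Step 3: CCX  (unchanged — fixed point at step 2)

Answer: 2


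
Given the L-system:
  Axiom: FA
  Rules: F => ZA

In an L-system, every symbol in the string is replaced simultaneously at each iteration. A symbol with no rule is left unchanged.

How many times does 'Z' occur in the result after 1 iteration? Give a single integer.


Answer: 1

Derivation:
Step 0: FA  (0 'Z')
Step 1: ZAA  (1 'Z')


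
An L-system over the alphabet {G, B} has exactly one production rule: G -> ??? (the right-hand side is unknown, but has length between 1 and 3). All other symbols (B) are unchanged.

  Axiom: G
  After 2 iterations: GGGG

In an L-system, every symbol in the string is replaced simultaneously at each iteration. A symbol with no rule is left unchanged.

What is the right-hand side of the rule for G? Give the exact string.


Answer: GG

Derivation:
Trying G -> GG:
  Step 0: G
  Step 1: GG
  Step 2: GGGG
Matches the given result.


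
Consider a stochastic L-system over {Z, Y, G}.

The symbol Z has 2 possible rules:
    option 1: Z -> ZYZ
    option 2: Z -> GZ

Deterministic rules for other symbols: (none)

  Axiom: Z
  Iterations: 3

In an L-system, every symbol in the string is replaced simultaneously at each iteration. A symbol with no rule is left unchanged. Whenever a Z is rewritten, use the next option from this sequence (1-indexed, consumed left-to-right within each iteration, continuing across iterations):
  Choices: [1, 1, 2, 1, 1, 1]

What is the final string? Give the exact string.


Answer: ZYZYZYZYGZYZ

Derivation:
Step 0: Z
Step 1: ZYZ  (used choices [1])
Step 2: ZYZYGZ  (used choices [1, 2])
Step 3: ZYZYZYZYGZYZ  (used choices [1, 1, 1])


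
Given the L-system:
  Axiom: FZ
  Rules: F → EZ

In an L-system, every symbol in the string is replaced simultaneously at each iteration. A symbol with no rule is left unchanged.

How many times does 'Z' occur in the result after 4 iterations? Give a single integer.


Answer: 2

Derivation:
Step 0: FZ  (1 'Z')
Step 1: EZZ  (2 'Z')
Step 2: EZZ  (2 'Z')
Step 3: EZZ  (2 'Z')
Step 4: EZZ  (2 'Z')


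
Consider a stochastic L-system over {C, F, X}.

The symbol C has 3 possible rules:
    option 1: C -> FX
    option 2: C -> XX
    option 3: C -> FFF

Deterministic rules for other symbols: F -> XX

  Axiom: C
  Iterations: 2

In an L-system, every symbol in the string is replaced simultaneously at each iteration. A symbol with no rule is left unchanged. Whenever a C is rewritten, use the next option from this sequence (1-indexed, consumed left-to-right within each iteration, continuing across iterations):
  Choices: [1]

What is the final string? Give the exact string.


Answer: XXX

Derivation:
Step 0: C
Step 1: FX  (used choices [1])
Step 2: XXX  (used choices [])


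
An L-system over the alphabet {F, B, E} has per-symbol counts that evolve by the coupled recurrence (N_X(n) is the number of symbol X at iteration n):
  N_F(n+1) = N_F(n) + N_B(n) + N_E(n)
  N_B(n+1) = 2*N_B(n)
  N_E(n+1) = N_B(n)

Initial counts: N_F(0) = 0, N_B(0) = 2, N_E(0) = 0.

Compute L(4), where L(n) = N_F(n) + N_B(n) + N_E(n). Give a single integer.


Answer: 92

Derivation:
Step 0: N_F=0, N_B=2, N_E=0, L=2
Step 1: N_F=2, N_B=4, N_E=2, L=8
Step 2: N_F=8, N_B=8, N_E=4, L=20
Step 3: N_F=20, N_B=16, N_E=8, L=44
Step 4: N_F=44, N_B=32, N_E=16, L=92


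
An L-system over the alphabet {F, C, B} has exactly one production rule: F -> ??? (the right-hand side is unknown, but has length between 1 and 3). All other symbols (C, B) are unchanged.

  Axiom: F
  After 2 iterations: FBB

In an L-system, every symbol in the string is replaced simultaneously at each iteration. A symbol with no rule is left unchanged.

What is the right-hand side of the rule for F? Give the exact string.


Answer: FB

Derivation:
Trying F -> FB:
  Step 0: F
  Step 1: FB
  Step 2: FBB
Matches the given result.


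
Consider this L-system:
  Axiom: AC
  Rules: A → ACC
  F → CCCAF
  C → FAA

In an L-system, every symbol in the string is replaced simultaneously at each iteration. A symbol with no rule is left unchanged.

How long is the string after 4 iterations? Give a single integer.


Answer: 222

Derivation:
Step 0: length = 2
Step 1: length = 6
Step 2: length = 20
Step 3: length = 66
Step 4: length = 222


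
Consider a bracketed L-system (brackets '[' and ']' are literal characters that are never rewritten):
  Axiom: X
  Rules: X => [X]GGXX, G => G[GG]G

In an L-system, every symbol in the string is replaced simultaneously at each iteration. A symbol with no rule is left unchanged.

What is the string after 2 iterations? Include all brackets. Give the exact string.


Step 0: X
Step 1: [X]GGXX
Step 2: [[X]GGXX]G[GG]GG[GG]G[X]GGXX[X]GGXX

Answer: [[X]GGXX]G[GG]GG[GG]G[X]GGXX[X]GGXX


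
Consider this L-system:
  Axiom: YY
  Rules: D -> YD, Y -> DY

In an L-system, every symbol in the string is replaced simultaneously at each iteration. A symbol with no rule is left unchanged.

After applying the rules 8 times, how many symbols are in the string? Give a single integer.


Step 0: length = 2
Step 1: length = 4
Step 2: length = 8
Step 3: length = 16
Step 4: length = 32
Step 5: length = 64
Step 6: length = 128
Step 7: length = 256
Step 8: length = 512

Answer: 512


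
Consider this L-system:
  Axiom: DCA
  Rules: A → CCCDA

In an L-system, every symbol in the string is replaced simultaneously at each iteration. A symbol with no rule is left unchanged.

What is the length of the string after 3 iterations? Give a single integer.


Answer: 15

Derivation:
Step 0: length = 3
Step 1: length = 7
Step 2: length = 11
Step 3: length = 15


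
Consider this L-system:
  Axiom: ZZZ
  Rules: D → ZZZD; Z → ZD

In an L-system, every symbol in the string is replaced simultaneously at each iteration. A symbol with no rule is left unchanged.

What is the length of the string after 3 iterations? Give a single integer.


Answer: 48

Derivation:
Step 0: length = 3
Step 1: length = 6
Step 2: length = 18
Step 3: length = 48


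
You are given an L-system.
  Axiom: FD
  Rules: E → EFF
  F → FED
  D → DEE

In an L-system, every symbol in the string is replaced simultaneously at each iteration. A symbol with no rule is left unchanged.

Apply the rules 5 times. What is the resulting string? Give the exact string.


Answer: FEDEFFDEEEFFFEDFEDDEEEFFEFFEFFFEDFEDFEDEFFDEEFEDEFFDEEDEEEFFEFFEFFFEDFEDEFFFEDFEDEFFFEDFEDFEDEFFDEEFEDEFFDEEFEDEFFDEEEFFFEDFEDDEEEFFEFFFEDEFFDEEEFFFEDFEDDEEEFFEFFDEEEFFEFFEFFFEDFEDEFFFEDFEDEFFFEDFEDFEDEFFDEEFEDEFFDEEEFFFEDFEDFEDEFFDEEFEDEFFDEEDEEEFFEFFEFFFEDFEDEFFFEDFEDEFFFEDFEDFEDEFFDEEFEDEFFDEEEFFFEDFEDFEDEFFDEEFEDEFFDEEEFFFEDFEDFEDEFFDEEFEDEFFDEEFEDEFFDEEEFFFEDFEDDEEEFFEFFFEDEFFDEEEFFFEDFEDDEEEFFEFFEFFFEDFEDFEDEFFDEEFEDEFFDEEFEDEFFDEEEFFFEDFEDDEEEFFEFFFEDEFFDEEEFFFEDFEDDEEEFFEFF

Derivation:
Step 0: FD
Step 1: FEDDEE
Step 2: FEDEFFDEEDEEEFFEFF
Step 3: FEDEFFDEEEFFFEDFEDDEEEFFEFFDEEEFFEFFEFFFEDFEDEFFFEDFED
Step 4: FEDEFFDEEEFFFEDFEDDEEEFFEFFEFFFEDFEDFEDEFFDEEFEDEFFDEEDEEEFFEFFEFFFEDFEDEFFFEDFEDDEEEFFEFFEFFFEDFEDEFFFEDFEDEFFFEDFEDFEDEFFDEEFEDEFFDEEEFFFEDFEDFEDEFFDEEFEDEFFDEE
Step 5: FEDEFFDEEEFFFEDFEDDEEEFFEFFEFFFEDFEDFEDEFFDEEFEDEFFDEEDEEEFFEFFEFFFEDFEDEFFFEDFEDEFFFEDFEDFEDEFFDEEFEDEFFDEEFEDEFFDEEEFFFEDFEDDEEEFFEFFFEDEFFDEEEFFFEDFEDDEEEFFEFFDEEEFFEFFEFFFEDFEDEFFFEDFEDEFFFEDFEDFEDEFFDEEFEDEFFDEEEFFFEDFEDFEDEFFDEEFEDEFFDEEDEEEFFEFFEFFFEDFEDEFFFEDFEDEFFFEDFEDFEDEFFDEEFEDEFFDEEEFFFEDFEDFEDEFFDEEFEDEFFDEEEFFFEDFEDFEDEFFDEEFEDEFFDEEFEDEFFDEEEFFFEDFEDDEEEFFEFFFEDEFFDEEEFFFEDFEDDEEEFFEFFEFFFEDFEDFEDEFFDEEFEDEFFDEEFEDEFFDEEEFFFEDFEDDEEEFFEFFFEDEFFDEEEFFFEDFEDDEEEFFEFF


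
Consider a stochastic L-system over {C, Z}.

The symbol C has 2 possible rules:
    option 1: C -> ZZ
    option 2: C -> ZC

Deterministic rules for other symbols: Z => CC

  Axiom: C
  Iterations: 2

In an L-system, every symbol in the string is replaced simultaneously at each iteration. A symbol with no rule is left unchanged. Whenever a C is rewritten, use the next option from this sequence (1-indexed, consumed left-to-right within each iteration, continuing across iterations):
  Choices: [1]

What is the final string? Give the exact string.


Answer: CCCC

Derivation:
Step 0: C
Step 1: ZZ  (used choices [1])
Step 2: CCCC  (used choices [])


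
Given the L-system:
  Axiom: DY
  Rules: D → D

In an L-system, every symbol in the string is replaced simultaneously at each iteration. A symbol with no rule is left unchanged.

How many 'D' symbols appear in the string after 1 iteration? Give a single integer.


Answer: 1

Derivation:
Step 0: DY  (1 'D')
Step 1: DY  (1 'D')


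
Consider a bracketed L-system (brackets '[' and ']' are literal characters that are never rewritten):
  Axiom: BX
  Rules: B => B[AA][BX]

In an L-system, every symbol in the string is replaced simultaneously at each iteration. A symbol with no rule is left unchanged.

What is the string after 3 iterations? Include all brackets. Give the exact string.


Step 0: BX
Step 1: B[AA][BX]X
Step 2: B[AA][BX][AA][B[AA][BX]X]X
Step 3: B[AA][BX][AA][B[AA][BX]X][AA][B[AA][BX][AA][B[AA][BX]X]X]X

Answer: B[AA][BX][AA][B[AA][BX]X][AA][B[AA][BX][AA][B[AA][BX]X]X]X


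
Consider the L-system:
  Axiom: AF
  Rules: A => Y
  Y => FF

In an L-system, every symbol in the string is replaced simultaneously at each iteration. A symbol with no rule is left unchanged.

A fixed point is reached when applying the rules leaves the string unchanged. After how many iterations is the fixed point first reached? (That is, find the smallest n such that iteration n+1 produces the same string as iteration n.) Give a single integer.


Answer: 2

Derivation:
Step 0: AF
Step 1: YF
Step 2: FFF
Step 3: FFF  (unchanged — fixed point at step 2)


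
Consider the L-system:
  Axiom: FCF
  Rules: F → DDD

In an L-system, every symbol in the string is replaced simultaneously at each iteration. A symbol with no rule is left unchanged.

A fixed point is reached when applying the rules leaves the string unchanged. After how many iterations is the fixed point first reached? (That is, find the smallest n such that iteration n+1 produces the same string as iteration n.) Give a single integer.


Answer: 1

Derivation:
Step 0: FCF
Step 1: DDDCDDD
Step 2: DDDCDDD  (unchanged — fixed point at step 1)


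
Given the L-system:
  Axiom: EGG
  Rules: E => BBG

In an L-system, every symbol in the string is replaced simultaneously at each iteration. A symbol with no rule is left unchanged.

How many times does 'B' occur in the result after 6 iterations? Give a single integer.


Answer: 2

Derivation:
Step 0: EGG  (0 'B')
Step 1: BBGGG  (2 'B')
Step 2: BBGGG  (2 'B')
Step 3: BBGGG  (2 'B')
Step 4: BBGGG  (2 'B')
Step 5: BBGGG  (2 'B')
Step 6: BBGGG  (2 'B')


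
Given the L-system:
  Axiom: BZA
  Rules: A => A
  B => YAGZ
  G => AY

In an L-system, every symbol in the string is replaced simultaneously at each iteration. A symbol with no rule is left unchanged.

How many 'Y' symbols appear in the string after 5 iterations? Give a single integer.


Step 0: BZA  (0 'Y')
Step 1: YAGZZA  (1 'Y')
Step 2: YAAYZZA  (2 'Y')
Step 3: YAAYZZA  (2 'Y')
Step 4: YAAYZZA  (2 'Y')
Step 5: YAAYZZA  (2 'Y')

Answer: 2


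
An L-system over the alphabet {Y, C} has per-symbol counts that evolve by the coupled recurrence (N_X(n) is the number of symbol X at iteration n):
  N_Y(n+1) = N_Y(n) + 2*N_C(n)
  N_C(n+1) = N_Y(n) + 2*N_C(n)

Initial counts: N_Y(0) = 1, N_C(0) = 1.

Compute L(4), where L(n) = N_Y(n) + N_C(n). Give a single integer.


Step 0: N_Y=1, N_C=1, L=2
Step 1: N_Y=3, N_C=3, L=6
Step 2: N_Y=9, N_C=9, L=18
Step 3: N_Y=27, N_C=27, L=54
Step 4: N_Y=81, N_C=81, L=162

Answer: 162


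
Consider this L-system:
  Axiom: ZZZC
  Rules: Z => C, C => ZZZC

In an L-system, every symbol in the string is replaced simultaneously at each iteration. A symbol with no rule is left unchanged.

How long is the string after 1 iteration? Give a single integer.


Step 0: length = 4
Step 1: length = 7

Answer: 7


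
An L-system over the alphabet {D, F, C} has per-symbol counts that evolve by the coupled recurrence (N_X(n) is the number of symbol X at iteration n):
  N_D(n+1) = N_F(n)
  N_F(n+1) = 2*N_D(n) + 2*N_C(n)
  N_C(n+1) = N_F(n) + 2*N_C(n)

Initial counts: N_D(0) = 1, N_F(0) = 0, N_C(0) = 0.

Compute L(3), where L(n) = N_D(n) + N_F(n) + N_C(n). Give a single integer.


Answer: 12

Derivation:
Step 0: N_D=1, N_F=0, N_C=0, L=1
Step 1: N_D=0, N_F=2, N_C=0, L=2
Step 2: N_D=2, N_F=0, N_C=2, L=4
Step 3: N_D=0, N_F=8, N_C=4, L=12


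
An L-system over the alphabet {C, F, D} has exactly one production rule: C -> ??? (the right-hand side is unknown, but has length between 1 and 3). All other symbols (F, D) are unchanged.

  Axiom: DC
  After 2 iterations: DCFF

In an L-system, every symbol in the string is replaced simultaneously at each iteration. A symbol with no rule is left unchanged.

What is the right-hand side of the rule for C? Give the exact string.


Answer: CF

Derivation:
Trying C -> CF:
  Step 0: DC
  Step 1: DCF
  Step 2: DCFF
Matches the given result.


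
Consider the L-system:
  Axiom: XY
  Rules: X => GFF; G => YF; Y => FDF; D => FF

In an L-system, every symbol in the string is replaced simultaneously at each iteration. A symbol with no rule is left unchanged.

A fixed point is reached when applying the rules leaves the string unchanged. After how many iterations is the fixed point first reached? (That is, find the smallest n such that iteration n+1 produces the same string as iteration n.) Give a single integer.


Answer: 4

Derivation:
Step 0: XY
Step 1: GFFFDF
Step 2: YFFFFFFF
Step 3: FDFFFFFFFF
Step 4: FFFFFFFFFFF
Step 5: FFFFFFFFFFF  (unchanged — fixed point at step 4)


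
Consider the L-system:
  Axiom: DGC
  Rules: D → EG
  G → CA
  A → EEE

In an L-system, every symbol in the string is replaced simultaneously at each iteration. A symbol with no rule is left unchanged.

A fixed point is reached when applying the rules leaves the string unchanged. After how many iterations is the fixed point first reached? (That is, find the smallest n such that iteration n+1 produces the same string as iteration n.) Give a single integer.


Step 0: DGC
Step 1: EGCAC
Step 2: ECACEEEC
Step 3: ECEEECEEEC
Step 4: ECEEECEEEC  (unchanged — fixed point at step 3)

Answer: 3


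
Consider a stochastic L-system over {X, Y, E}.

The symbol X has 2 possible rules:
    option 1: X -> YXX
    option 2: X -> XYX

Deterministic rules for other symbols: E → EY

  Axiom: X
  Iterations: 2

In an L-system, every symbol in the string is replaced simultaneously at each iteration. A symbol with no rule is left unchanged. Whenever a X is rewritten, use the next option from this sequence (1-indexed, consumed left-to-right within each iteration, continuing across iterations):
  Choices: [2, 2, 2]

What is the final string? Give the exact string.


Step 0: X
Step 1: XYX  (used choices [2])
Step 2: XYXYXYX  (used choices [2, 2])

Answer: XYXYXYX


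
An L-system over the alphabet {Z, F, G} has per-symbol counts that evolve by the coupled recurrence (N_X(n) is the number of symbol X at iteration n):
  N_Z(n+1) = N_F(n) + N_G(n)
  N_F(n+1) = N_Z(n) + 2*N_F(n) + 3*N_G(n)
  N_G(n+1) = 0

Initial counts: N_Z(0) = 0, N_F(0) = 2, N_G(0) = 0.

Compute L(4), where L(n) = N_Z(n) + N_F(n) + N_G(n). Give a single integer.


Answer: 82

Derivation:
Step 0: N_Z=0, N_F=2, N_G=0, L=2
Step 1: N_Z=2, N_F=4, N_G=0, L=6
Step 2: N_Z=4, N_F=10, N_G=0, L=14
Step 3: N_Z=10, N_F=24, N_G=0, L=34
Step 4: N_Z=24, N_F=58, N_G=0, L=82


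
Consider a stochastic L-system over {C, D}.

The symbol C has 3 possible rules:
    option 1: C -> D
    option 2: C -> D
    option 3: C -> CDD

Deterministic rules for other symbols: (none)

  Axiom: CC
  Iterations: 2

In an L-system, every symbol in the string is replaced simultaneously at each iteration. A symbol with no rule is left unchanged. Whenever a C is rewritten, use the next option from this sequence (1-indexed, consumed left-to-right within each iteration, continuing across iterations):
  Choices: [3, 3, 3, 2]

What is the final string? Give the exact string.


Step 0: CC
Step 1: CDDCDD  (used choices [3, 3])
Step 2: CDDDDDDD  (used choices [3, 2])

Answer: CDDDDDDD


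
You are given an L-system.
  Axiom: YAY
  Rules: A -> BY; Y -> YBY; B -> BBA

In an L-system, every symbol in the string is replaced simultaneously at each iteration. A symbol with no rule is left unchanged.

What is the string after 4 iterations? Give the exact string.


Step 0: YAY
Step 1: YBYBYYBY
Step 2: YBYBBAYBYBBAYBYYBYBBAYBY
Step 3: YBYBBAYBYBBABBABYYBYBBAYBYBBABBABYYBYBBAYBYYBYBBAYBYBBABBABYYBYBBAYBY
Step 4: YBYBBAYBYBBABBABYYBYBBAYBYBBABBABYBBABBABYBBAYBYYBYBBAYBYBBABBABYYBYBBAYBYBBABBABYBBABBABYBBAYBYYBYBBAYBYBBABBABYYBYBBAYBYYBYBBAYBYBBABBABYYBYBBAYBYBBABBABYBBABBABYBBAYBYYBYBBAYBYBBABBABYYBYBBAYBY

Answer: YBYBBAYBYBBABBABYYBYBBAYBYBBABBABYBBABBABYBBAYBYYBYBBAYBYBBABBABYYBYBBAYBYBBABBABYBBABBABYBBAYBYYBYBBAYBYBBABBABYYBYBBAYBYYBYBBAYBYBBABBABYYBYBBAYBYBBABBABYBBABBABYBBAYBYYBYBBAYBYBBABBABYYBYBBAYBY


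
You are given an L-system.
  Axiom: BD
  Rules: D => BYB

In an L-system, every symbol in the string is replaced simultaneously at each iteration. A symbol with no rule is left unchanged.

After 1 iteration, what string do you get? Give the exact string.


Answer: BBYB

Derivation:
Step 0: BD
Step 1: BBYB


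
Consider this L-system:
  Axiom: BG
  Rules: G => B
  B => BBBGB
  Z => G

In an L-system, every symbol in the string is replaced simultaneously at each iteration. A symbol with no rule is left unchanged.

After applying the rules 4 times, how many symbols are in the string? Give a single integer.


Step 0: length = 2
Step 1: length = 6
Step 2: length = 26
Step 3: length = 110
Step 4: length = 466

Answer: 466


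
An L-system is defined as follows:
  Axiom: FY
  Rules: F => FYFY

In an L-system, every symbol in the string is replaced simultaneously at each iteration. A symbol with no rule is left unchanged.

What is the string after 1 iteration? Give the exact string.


Step 0: FY
Step 1: FYFYY

Answer: FYFYY


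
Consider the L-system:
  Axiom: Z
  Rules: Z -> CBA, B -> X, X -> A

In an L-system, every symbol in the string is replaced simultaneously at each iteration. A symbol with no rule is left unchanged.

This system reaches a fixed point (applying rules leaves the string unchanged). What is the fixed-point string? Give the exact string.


Step 0: Z
Step 1: CBA
Step 2: CXA
Step 3: CAA
Step 4: CAA  (unchanged — fixed point at step 3)

Answer: CAA


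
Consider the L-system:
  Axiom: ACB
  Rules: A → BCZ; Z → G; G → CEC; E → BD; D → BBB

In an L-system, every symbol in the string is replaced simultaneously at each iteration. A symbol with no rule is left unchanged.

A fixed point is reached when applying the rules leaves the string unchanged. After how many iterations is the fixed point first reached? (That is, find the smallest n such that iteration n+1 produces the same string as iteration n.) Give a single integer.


Answer: 5

Derivation:
Step 0: ACB
Step 1: BCZCB
Step 2: BCGCB
Step 3: BCCECCB
Step 4: BCCBDCCB
Step 5: BCCBBBBCCB
Step 6: BCCBBBBCCB  (unchanged — fixed point at step 5)


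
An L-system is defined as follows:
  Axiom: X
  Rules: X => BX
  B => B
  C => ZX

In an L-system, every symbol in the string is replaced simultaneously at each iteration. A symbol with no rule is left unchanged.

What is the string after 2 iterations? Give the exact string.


Step 0: X
Step 1: BX
Step 2: BBX

Answer: BBX


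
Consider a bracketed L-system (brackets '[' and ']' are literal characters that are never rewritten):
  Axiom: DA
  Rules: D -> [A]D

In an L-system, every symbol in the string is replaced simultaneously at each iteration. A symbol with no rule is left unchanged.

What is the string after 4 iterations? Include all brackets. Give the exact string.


Answer: [A][A][A][A]DA

Derivation:
Step 0: DA
Step 1: [A]DA
Step 2: [A][A]DA
Step 3: [A][A][A]DA
Step 4: [A][A][A][A]DA


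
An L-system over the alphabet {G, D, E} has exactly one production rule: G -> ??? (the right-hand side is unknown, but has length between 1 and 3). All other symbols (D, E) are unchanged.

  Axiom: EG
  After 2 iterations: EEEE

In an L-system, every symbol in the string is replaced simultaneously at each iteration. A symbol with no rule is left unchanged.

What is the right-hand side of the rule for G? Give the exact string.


Trying G -> EEE:
  Step 0: EG
  Step 1: EEEE
  Step 2: EEEE
Matches the given result.

Answer: EEE


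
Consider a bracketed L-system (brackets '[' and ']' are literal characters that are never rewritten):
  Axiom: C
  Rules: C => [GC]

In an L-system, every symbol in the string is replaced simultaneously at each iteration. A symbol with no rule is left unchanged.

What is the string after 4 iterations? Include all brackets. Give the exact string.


Step 0: C
Step 1: [GC]
Step 2: [G[GC]]
Step 3: [G[G[GC]]]
Step 4: [G[G[G[GC]]]]

Answer: [G[G[G[GC]]]]
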